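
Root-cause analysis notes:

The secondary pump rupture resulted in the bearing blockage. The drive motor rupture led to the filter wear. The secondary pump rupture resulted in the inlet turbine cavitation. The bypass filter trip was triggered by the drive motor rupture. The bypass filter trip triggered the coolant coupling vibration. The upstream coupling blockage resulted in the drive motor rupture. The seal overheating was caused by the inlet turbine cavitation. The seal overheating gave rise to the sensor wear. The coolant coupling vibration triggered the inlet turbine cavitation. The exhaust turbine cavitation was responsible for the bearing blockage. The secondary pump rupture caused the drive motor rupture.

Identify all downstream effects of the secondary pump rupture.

Direct effects: the bearing blockage, the drive motor rupture, the inlet turbine cavitation.
2 steps out: the filter wear, the bypass filter trip, the seal overheating.
3 steps out: the coolant coupling vibration, the sensor wear.
Not reachable from it: the exhaust turbine cavitation, the upstream coupling blockage.

the bearing blockage, the bypass filter trip, the coolant coupling vibration, the drive motor rupture, the filter wear, the inlet turbine cavitation, the seal overheating, the sensor wear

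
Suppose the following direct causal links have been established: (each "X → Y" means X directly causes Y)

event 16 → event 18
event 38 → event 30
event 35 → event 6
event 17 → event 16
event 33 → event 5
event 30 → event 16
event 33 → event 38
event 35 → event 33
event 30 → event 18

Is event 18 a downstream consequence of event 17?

Yes

There is a causal chain: event 17 → event 16 → event 18.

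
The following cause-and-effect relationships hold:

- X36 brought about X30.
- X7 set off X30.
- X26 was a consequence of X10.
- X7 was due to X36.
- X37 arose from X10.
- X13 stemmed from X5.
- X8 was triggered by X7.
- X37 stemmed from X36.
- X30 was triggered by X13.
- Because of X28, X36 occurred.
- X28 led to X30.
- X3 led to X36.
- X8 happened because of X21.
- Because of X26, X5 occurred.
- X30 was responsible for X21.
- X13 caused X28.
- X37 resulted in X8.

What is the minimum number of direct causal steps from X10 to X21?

Shortest chain: X10 → X26 → X5 → X13 → X30 → X21.

5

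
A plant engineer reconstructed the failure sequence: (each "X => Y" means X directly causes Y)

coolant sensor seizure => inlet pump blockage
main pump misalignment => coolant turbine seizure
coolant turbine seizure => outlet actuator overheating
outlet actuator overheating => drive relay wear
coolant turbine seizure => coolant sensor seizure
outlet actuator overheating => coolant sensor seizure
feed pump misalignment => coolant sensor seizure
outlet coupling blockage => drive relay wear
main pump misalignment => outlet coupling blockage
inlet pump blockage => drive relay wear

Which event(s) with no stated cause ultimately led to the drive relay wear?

the feed pump misalignment, the main pump misalignment

Tracing upstream from the drive relay wear: the drive relay wear ← the outlet coupling blockage ← the main pump misalignment.
A separate upstream branch: the drive relay wear ← the inlet pump blockage ← the coolant sensor seizure ← the feed pump misalignment.
Each of those chain origins has no stated cause.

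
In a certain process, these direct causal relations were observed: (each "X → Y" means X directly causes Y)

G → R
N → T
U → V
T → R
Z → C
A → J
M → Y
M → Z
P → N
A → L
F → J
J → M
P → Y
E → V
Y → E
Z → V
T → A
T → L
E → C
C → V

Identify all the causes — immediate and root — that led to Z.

Immediate cause of Z: M.
Further upstream: P, F, N, T, A, J.

A, F, J, M, N, P, T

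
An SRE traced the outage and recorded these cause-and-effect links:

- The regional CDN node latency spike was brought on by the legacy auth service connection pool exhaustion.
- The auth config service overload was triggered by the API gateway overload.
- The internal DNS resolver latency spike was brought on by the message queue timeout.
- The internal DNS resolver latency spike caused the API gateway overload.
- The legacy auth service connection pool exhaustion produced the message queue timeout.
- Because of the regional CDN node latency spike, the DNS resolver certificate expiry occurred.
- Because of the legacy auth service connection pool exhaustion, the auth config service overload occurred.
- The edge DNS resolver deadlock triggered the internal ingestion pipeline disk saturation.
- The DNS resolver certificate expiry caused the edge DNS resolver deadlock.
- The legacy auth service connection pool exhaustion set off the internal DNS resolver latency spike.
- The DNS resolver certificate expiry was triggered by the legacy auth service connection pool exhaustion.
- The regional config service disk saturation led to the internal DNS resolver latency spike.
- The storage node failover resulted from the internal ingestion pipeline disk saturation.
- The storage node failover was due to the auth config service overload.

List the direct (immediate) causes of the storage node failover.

Upstream contributors include the legacy auth service connection pool exhaustion, the message queue timeout, the internal DNS resolver latency spike, the regional CDN node latency spike, the DNS resolver certificate expiry, the edge DNS resolver deadlock, the API gateway overload, the regional config service disk saturation, but only the auth config service overload, the internal ingestion pipeline disk saturation feed directly into the storage node failover.

the auth config service overload, the internal ingestion pipeline disk saturation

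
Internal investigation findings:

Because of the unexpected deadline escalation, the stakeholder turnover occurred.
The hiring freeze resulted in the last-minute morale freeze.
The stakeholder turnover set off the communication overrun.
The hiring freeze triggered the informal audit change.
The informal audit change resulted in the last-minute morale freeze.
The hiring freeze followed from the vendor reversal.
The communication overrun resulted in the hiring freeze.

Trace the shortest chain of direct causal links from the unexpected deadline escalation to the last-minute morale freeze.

the unexpected deadline escalation → the stakeholder turnover
the stakeholder turnover → the communication overrun
the communication overrun → the hiring freeze
the hiring freeze → the last-minute morale freeze
Length: 4 steps.

the unexpected deadline escalation → the stakeholder turnover → the communication overrun → the hiring freeze → the last-minute morale freeze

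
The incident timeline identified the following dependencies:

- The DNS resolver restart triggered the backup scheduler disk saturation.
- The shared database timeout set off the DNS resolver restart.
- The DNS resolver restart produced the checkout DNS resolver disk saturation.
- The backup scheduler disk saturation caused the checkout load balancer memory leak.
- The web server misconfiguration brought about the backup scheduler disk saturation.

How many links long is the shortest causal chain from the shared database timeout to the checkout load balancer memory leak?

3

Shortest chain: the shared database timeout → the DNS resolver restart → the backup scheduler disk saturation → the checkout load balancer memory leak.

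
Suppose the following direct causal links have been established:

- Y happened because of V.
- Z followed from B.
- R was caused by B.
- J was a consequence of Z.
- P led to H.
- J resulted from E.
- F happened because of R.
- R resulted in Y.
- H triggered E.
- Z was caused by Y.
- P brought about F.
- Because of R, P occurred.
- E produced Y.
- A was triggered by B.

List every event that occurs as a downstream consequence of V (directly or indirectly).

J, Y, Z

Direct effects: Y.
2 steps out: Z.
3 steps out: J.
Not reachable from it: B, A, R, P, H, F, E.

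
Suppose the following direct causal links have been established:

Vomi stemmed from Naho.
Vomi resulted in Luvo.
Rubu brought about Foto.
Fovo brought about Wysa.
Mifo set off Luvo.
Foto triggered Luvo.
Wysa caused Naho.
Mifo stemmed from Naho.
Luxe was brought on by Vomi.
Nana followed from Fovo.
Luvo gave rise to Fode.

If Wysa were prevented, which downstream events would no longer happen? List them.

Luxe, Mifo, Naho, Vomi

Downstream of Wysa: Naho, Vomi, Mifo, Luvo, Luxe, Fode.
Of those, still caused via another path: Luvo, Fode.
The remainder have no surviving cause.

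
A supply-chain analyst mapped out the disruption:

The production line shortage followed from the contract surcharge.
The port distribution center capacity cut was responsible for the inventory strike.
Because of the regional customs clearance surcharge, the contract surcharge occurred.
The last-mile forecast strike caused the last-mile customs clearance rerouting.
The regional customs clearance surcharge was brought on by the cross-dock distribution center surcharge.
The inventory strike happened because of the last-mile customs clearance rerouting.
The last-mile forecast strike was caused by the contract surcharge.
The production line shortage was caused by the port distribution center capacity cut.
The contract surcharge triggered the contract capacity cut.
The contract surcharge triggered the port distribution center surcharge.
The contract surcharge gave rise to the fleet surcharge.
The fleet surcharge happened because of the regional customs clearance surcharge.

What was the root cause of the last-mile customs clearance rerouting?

the cross-dock distribution center surcharge

Tracing upstream from the last-mile customs clearance rerouting: the last-mile customs clearance rerouting ← the last-mile forecast strike ← the contract surcharge ← the regional customs clearance surcharge ← the cross-dock distribution center surcharge.
The cross-dock distribution center surcharge has no stated cause, so it is the root.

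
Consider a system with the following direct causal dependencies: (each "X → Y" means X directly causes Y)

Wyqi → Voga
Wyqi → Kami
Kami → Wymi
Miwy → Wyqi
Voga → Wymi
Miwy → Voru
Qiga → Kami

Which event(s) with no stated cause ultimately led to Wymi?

Miwy, Qiga

Tracing upstream from Wymi: Wymi ← Voga ← Wyqi ← Miwy.
A separate upstream branch: Wymi ← Kami ← Qiga.
Each of those chain origins has no stated cause.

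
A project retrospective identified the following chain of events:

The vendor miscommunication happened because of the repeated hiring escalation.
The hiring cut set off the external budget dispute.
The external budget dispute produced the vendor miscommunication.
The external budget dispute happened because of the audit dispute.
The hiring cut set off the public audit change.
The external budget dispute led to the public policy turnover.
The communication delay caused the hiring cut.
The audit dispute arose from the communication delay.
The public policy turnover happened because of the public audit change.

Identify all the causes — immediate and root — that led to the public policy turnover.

the audit dispute, the communication delay, the external budget dispute, the hiring cut, the public audit change

Immediate causes of the public policy turnover: the public audit change, the external budget dispute.
Further upstream: the communication delay, the audit dispute, the hiring cut.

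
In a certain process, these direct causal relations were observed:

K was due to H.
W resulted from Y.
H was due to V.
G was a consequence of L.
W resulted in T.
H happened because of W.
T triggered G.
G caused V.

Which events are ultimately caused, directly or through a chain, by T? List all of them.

Direct effects: G.
2 steps out: V.
3 steps out: H.
4 steps out: K.
Not reachable from it: L, Y, W.

G, H, K, V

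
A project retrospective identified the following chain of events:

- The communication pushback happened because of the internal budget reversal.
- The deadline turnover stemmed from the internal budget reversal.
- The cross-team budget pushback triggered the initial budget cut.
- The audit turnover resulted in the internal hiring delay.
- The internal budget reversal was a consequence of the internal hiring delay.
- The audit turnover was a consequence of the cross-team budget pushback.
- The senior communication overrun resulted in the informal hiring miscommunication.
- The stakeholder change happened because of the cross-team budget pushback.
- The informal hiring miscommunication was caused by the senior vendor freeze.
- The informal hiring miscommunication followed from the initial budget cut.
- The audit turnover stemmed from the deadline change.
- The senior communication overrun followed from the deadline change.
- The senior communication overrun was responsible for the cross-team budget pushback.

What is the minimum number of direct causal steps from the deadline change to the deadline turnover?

4

Shortest chain: the deadline change → the audit turnover → the internal hiring delay → the internal budget reversal → the deadline turnover.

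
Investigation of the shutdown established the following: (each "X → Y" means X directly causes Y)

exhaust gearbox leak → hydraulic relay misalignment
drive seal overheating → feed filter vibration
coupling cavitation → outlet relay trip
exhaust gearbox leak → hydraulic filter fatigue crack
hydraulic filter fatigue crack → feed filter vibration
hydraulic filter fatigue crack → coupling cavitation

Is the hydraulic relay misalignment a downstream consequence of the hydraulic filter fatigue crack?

No

The hydraulic filter fatigue crack leads to the feed filter vibration, the coupling cavitation, the outlet relay trip; the hydraulic relay misalignment is not among them.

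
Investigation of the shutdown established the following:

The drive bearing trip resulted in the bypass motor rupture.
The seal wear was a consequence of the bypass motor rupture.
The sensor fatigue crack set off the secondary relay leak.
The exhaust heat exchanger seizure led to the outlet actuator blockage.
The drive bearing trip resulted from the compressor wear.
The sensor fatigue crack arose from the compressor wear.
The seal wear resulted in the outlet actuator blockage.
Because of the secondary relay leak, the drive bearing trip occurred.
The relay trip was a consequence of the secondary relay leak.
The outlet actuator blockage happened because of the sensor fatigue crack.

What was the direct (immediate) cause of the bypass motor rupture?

Upstream contributors include the compressor wear, the sensor fatigue crack, the secondary relay leak, but only the drive bearing trip feeds directly into the bypass motor rupture.

the drive bearing trip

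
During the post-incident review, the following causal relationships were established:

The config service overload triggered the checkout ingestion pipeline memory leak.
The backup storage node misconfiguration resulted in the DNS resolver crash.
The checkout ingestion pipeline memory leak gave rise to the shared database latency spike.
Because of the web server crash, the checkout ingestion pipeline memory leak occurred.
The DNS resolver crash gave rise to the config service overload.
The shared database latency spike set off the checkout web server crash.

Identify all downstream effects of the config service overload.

Direct effects: the checkout ingestion pipeline memory leak.
2 steps out: the shared database latency spike.
3 steps out: the checkout web server crash.
Not reachable from it: the backup storage node misconfiguration, the DNS resolver crash, the web server crash.

the checkout ingestion pipeline memory leak, the checkout web server crash, the shared database latency spike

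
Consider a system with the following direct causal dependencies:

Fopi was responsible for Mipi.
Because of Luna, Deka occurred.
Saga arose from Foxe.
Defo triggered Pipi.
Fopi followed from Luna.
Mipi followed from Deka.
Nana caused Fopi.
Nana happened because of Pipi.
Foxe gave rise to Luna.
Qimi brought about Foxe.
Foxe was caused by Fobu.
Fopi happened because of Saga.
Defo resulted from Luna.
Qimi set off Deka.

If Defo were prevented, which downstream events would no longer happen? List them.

Nana, Pipi

Downstream of Defo: Pipi, Nana, Fopi, Mipi.
Of those, still caused via another path: Fopi, Mipi.
The remainder have no surviving cause.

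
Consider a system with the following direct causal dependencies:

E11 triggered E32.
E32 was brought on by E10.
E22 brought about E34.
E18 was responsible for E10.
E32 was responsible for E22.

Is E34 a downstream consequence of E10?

There is a causal chain: E10 → E32 → E22 → E34.

Yes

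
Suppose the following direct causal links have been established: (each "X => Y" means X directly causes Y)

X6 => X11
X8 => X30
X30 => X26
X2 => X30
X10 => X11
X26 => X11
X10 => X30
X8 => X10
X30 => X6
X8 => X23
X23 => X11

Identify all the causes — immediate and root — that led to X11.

X10, X2, X23, X26, X30, X6, X8

Immediate causes of X11: X10, X23, X6, X26.
Further upstream: X8, X30, X2.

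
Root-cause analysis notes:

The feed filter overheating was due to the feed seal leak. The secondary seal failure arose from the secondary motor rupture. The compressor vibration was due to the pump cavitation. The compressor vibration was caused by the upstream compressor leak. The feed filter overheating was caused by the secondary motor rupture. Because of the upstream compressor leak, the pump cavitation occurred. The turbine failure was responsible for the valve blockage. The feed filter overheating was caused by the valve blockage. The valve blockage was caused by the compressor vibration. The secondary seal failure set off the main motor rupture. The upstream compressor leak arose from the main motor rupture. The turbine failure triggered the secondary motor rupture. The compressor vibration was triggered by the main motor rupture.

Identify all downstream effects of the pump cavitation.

the compressor vibration, the feed filter overheating, the valve blockage

Direct effects: the compressor vibration.
2 steps out: the valve blockage.
3 steps out: the feed filter overheating.
Not reachable from it: the turbine failure, the secondary motor rupture, the secondary seal failure, the main motor rupture, the upstream compressor leak, the feed seal leak.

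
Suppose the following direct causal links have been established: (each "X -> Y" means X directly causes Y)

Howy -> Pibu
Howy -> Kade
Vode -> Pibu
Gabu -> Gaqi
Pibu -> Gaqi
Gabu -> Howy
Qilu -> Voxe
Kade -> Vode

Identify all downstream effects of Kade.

Gaqi, Pibu, Vode

Direct effects: Vode.
2 steps out: Pibu.
3 steps out: Gaqi.
Not reachable from it: Qilu, Gabu, Howy, Voxe.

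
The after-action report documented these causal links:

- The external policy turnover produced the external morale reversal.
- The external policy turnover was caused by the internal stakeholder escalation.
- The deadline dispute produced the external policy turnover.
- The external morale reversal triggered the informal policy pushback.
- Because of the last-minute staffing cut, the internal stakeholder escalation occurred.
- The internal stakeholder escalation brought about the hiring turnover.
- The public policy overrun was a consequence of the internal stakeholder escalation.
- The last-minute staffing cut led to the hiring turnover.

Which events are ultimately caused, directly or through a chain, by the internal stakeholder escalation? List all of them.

Direct effects: the external policy turnover, the hiring turnover, the public policy overrun.
2 steps out: the external morale reversal.
3 steps out: the informal policy pushback.
Not reachable from it: the deadline dispute, the last-minute staffing cut.

the external morale reversal, the external policy turnover, the hiring turnover, the informal policy pushback, the public policy overrun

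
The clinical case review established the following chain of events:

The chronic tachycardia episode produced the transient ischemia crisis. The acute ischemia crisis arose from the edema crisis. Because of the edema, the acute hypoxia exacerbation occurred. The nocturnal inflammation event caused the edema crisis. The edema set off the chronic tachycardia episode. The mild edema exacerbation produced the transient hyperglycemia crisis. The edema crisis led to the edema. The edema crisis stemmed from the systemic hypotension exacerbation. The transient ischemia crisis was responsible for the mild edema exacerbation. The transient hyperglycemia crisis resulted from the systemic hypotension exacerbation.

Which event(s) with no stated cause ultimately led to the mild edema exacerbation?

Tracing upstream from the mild edema exacerbation: the mild edema exacerbation ← the transient ischemia crisis ← the chronic tachycardia episode ← the edema ← the edema crisis ← the systemic hypotension exacerbation.
A separate upstream branch: the mild edema exacerbation ← the transient ischemia crisis ← the chronic tachycardia episode ← the edema ← the edema crisis ← the nocturnal inflammation event.
Each of those chain origins has no stated cause.

the nocturnal inflammation event, the systemic hypotension exacerbation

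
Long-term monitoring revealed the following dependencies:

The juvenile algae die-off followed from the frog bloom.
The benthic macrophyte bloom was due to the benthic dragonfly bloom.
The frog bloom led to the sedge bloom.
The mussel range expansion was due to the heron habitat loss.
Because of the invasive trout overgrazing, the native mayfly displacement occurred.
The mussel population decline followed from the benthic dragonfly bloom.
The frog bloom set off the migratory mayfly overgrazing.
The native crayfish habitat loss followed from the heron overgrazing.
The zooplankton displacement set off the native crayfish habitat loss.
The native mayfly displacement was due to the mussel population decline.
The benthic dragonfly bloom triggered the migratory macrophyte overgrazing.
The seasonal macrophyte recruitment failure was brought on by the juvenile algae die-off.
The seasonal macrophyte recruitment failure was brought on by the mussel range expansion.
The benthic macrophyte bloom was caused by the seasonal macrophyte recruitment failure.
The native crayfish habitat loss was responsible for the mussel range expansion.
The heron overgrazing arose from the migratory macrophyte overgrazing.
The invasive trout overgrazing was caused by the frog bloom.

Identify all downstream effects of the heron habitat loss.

the benthic macrophyte bloom, the mussel range expansion, the seasonal macrophyte recruitment failure

Direct effects: the mussel range expansion.
2 steps out: the seasonal macrophyte recruitment failure.
3 steps out: the benthic macrophyte bloom.
Not reachable from it: the zooplankton displacement, the frog bloom, the sedge bloom, the benthic dragonfly bloom, the juvenile algae die-off, the mussel population decline, the migratory mayfly overgrazing, the migratory macrophyte overgrazing, the invasive trout overgrazing, the heron overgrazing, the native crayfish habitat loss, the native mayfly displacement.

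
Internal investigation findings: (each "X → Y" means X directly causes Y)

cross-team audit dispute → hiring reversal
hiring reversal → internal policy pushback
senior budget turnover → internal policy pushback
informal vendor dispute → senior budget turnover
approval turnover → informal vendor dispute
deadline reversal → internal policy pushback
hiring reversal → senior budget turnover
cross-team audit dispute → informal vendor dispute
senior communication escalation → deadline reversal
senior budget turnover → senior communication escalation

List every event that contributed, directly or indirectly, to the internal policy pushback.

Immediate causes of the internal policy pushback: the hiring reversal, the senior budget turnover, the deadline reversal.
Further upstream: the cross-team audit dispute, the informal vendor dispute, the senior communication escalation, the approval turnover.

the approval turnover, the cross-team audit dispute, the deadline reversal, the hiring reversal, the informal vendor dispute, the senior budget turnover, the senior communication escalation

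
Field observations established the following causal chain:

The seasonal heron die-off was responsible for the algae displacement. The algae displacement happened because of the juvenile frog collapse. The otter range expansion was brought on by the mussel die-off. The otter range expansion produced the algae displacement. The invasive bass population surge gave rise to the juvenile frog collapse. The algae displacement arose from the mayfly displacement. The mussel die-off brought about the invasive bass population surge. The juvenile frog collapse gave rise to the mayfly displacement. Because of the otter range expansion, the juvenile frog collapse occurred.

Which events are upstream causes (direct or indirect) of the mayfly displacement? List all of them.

the invasive bass population surge, the juvenile frog collapse, the mussel die-off, the otter range expansion

Immediate cause of the mayfly displacement: the juvenile frog collapse.
Further upstream: the mussel die-off, the otter range expansion, the invasive bass population surge.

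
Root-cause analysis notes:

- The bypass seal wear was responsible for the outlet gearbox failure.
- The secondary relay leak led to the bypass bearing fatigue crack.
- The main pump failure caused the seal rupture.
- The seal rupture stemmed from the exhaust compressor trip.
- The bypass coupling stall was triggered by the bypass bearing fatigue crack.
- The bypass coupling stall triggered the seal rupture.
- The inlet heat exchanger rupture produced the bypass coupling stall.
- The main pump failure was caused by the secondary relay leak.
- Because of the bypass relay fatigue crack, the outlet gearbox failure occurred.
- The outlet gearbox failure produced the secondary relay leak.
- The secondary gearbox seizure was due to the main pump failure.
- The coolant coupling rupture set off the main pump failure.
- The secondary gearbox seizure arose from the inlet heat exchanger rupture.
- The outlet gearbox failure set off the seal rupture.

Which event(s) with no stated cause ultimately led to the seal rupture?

Tracing upstream from the seal rupture: the seal rupture ← the outlet gearbox failure ← the bypass relay fatigue crack.
A separate upstream branch: the seal rupture ← the outlet gearbox failure ← the bypass seal wear.
A separate upstream branch: the seal rupture ← the bypass coupling stall ← the inlet heat exchanger rupture.
A separate upstream branch: the seal rupture ← the exhaust compressor trip.
A separate upstream branch: the seal rupture ← the main pump failure ← the coolant coupling rupture.
Each of those chain origins has no stated cause.

the bypass relay fatigue crack, the bypass seal wear, the coolant coupling rupture, the exhaust compressor trip, the inlet heat exchanger rupture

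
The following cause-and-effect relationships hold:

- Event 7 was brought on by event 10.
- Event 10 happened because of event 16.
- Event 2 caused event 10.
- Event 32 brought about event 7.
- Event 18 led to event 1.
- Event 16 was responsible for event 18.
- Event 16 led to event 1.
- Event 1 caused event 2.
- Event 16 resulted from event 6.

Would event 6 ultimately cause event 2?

There is a causal chain: event 6 → event 16 → event 1 → event 2.

Yes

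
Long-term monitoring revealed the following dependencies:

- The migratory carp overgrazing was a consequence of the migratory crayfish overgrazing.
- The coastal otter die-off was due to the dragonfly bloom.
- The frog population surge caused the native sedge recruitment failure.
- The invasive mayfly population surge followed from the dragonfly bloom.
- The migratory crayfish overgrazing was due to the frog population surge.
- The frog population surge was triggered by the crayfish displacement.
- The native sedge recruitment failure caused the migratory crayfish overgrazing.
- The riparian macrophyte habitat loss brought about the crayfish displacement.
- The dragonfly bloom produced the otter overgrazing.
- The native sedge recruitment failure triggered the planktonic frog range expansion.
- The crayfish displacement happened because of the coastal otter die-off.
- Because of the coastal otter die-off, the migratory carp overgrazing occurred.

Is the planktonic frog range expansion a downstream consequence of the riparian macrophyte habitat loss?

There is a causal chain: the riparian macrophyte habitat loss → the crayfish displacement → the frog population surge → the native sedge recruitment failure → the planktonic frog range expansion.

Yes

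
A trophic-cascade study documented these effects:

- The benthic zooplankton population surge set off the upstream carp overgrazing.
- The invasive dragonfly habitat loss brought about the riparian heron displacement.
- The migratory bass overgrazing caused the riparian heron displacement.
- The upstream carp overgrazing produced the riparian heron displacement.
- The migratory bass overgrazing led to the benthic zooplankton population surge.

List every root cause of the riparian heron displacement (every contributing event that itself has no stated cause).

the invasive dragonfly habitat loss, the migratory bass overgrazing

Tracing upstream from the riparian heron displacement: the riparian heron displacement ← the migratory bass overgrazing.
A separate upstream branch: the riparian heron displacement ← the invasive dragonfly habitat loss.
Each of those chain origins has no stated cause.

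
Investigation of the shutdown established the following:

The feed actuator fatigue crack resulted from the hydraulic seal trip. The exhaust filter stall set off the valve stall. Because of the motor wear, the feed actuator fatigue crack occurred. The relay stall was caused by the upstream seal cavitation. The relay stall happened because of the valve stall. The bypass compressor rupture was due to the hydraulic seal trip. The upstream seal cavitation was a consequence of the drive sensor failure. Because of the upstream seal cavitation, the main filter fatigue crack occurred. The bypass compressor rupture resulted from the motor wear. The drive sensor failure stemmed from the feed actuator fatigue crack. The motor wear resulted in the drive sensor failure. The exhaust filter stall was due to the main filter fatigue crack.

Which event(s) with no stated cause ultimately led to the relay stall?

Tracing upstream from the relay stall: the relay stall ← the upstream seal cavitation ← the drive sensor failure ← the feed actuator fatigue crack ← the hydraulic seal trip.
A separate upstream branch: the relay stall ← the upstream seal cavitation ← the drive sensor failure ← the motor wear.
Each of those chain origins has no stated cause.

the hydraulic seal trip, the motor wear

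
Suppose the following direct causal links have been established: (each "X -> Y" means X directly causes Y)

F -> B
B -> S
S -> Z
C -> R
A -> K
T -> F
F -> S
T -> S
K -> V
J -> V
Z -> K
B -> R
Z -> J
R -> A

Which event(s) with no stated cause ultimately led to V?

Tracing upstream from V: V ← K ← A ← R ← C.
A separate upstream branch: V ← K ← Z ← S ← T.
Each of those chain origins has no stated cause.

C, T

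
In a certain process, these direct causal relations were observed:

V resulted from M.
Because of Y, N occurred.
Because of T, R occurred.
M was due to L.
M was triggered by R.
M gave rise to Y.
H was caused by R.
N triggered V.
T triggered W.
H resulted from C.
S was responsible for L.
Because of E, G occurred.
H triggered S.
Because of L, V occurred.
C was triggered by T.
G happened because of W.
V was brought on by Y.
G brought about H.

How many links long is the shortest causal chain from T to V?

Shortest chain: T → R → M → V.

3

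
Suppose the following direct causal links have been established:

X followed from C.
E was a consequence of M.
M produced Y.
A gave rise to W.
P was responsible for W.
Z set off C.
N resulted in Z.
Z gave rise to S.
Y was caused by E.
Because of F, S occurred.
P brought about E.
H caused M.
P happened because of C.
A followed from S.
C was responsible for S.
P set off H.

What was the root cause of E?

Tracing upstream from E: E ← P ← C ← Z ← N.
N has no stated cause, so it is the root.

N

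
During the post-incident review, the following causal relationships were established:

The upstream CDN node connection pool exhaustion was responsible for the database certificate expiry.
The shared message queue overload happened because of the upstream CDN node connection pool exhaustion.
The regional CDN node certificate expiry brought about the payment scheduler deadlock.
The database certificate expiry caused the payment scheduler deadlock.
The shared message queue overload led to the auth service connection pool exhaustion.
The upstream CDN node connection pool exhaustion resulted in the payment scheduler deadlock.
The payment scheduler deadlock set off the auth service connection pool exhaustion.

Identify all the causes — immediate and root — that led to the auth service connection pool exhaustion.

the database certificate expiry, the payment scheduler deadlock, the regional CDN node certificate expiry, the shared message queue overload, the upstream CDN node connection pool exhaustion

Immediate causes of the auth service connection pool exhaustion: the payment scheduler deadlock, the shared message queue overload.
Further upstream: the upstream CDN node connection pool exhaustion, the database certificate expiry, the regional CDN node certificate expiry.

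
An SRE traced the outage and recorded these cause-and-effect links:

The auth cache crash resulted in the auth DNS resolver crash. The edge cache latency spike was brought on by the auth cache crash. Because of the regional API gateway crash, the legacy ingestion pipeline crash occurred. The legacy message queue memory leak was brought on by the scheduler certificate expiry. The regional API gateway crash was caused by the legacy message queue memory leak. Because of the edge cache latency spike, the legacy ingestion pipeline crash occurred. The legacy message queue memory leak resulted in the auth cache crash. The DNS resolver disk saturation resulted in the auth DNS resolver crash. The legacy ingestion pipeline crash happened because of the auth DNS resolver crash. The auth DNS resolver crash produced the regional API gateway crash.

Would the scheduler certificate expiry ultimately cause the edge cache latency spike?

There is a causal chain: the scheduler certificate expiry → the legacy message queue memory leak → the auth cache crash → the edge cache latency spike.

Yes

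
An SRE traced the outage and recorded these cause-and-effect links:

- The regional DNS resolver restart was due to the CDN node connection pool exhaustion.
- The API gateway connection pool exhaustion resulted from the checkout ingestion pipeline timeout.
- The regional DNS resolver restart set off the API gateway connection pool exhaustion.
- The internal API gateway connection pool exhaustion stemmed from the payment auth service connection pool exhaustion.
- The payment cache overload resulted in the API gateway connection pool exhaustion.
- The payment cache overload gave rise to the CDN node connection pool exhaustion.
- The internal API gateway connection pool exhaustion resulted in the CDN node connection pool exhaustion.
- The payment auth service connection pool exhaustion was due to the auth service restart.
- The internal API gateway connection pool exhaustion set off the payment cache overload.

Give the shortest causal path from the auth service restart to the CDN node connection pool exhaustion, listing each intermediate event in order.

the auth service restart → the payment auth service connection pool exhaustion → the internal API gateway connection pool exhaustion → the CDN node connection pool exhaustion

the auth service restart → the payment auth service connection pool exhaustion
the payment auth service connection pool exhaustion → the internal API gateway connection pool exhaustion
the internal API gateway connection pool exhaustion → the CDN node connection pool exhaustion
Length: 3 steps.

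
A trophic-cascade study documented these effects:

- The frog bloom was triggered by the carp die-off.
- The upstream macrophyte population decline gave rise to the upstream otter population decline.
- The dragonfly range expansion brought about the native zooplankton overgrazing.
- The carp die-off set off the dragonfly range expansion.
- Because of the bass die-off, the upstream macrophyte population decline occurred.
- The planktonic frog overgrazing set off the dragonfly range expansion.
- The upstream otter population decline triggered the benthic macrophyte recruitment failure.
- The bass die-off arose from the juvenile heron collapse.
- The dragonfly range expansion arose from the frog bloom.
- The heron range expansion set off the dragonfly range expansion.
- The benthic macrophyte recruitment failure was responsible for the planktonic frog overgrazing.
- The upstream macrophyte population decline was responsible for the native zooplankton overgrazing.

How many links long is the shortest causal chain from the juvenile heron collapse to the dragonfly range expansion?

Shortest chain: the juvenile heron collapse → the bass die-off → the upstream macrophyte population decline → the upstream otter population decline → the benthic macrophyte recruitment failure → the planktonic frog overgrazing → the dragonfly range expansion.

6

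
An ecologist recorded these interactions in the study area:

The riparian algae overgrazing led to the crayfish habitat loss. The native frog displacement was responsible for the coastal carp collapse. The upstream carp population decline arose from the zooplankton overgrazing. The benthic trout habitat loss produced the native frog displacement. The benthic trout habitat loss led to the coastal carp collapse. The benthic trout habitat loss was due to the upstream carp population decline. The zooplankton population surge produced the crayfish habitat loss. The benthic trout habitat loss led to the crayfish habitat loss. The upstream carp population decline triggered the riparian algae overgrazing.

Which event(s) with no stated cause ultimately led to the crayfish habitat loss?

the zooplankton overgrazing, the zooplankton population surge

Tracing upstream from the crayfish habitat loss: the crayfish habitat loss ← the riparian algae overgrazing ← the upstream carp population decline ← the zooplankton overgrazing.
A separate upstream branch: the crayfish habitat loss ← the zooplankton population surge.
Each of those chain origins has no stated cause.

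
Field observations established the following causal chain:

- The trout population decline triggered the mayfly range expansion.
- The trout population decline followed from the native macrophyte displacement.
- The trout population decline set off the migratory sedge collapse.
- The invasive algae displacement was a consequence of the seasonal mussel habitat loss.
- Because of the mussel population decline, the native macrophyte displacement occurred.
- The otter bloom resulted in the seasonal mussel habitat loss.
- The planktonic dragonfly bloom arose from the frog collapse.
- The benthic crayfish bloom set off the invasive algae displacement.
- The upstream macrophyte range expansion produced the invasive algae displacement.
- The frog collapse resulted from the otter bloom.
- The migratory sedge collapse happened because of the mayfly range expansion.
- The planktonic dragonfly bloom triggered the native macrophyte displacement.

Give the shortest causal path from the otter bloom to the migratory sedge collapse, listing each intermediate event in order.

the otter bloom → the frog collapse
the frog collapse → the planktonic dragonfly bloom
the planktonic dragonfly bloom → the native macrophyte displacement
the native macrophyte displacement → the trout population decline
the trout population decline → the migratory sedge collapse
Length: 5 steps.

the otter bloom → the frog collapse → the planktonic dragonfly bloom → the native macrophyte displacement → the trout population decline → the migratory sedge collapse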